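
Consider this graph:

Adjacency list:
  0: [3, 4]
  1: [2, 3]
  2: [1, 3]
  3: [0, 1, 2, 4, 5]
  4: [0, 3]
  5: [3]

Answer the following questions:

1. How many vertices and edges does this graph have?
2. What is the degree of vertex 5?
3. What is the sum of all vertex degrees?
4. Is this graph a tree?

Count: 6 vertices, 7 edges.
Vertex 5 has neighbors [3], degree = 1.
Handshaking lemma: 2 * 7 = 14.
A tree on 6 vertices has 5 edges. This graph has 7 edges (2 extra). Not a tree.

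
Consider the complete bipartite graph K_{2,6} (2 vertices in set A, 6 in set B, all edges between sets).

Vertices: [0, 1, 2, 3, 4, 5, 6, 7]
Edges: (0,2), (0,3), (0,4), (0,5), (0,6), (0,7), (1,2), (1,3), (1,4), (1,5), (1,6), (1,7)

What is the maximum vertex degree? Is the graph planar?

Set-A vertices have degree 6; set-B vertices have degree 2. Maximum degree = max(2,6) = 6.
min(2,6) <= 2, so K_{2,6} avoids a K_{3,3} subdivision and is planar.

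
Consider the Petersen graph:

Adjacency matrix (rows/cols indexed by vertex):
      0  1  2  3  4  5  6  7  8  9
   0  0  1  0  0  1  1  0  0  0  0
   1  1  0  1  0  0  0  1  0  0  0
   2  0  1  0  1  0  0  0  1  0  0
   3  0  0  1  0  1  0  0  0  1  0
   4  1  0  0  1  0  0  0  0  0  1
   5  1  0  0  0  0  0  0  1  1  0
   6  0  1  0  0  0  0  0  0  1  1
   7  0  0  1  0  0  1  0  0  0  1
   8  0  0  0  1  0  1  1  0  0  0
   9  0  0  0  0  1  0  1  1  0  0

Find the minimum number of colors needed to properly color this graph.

The Petersen graph contains odd cycles (e.g. the outer 5-cycle), so chi >= 3.
A proper 3-coloring exists (it is a well-known 3-chromatic graph).
Chromatic number = 3.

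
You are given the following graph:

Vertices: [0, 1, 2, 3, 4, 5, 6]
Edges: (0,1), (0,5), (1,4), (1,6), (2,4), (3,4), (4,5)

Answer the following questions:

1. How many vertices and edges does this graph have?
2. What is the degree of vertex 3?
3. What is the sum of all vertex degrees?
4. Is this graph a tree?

Count: 7 vertices, 7 edges.
Vertex 3 has neighbors [4], degree = 1.
Handshaking lemma: 2 * 7 = 14.
A tree on 7 vertices has 6 edges. This graph has 7 edges (1 extra). Not a tree.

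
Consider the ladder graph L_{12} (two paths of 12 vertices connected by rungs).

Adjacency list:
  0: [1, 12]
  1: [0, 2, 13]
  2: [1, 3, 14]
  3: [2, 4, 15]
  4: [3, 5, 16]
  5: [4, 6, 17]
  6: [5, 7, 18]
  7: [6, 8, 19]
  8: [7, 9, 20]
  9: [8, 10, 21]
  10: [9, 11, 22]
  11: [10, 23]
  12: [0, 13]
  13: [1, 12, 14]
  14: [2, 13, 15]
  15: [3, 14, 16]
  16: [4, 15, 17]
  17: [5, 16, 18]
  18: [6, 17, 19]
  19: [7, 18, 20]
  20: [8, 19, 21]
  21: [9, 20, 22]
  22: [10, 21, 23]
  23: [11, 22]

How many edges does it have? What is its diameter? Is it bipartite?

Ladder graph L_{12}: 12 rungs + 2 * (12-1) path edges = 12 + 22 = 34 edges.
Diameter = 12.
Ladder graphs are bipartite (alternating coloring along each path).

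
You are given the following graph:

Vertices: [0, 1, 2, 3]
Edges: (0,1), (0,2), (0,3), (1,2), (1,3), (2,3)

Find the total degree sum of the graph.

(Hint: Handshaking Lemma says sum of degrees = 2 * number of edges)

Count edges: 6 edges.
By Handshaking Lemma: sum of degrees = 2 * 6 = 12.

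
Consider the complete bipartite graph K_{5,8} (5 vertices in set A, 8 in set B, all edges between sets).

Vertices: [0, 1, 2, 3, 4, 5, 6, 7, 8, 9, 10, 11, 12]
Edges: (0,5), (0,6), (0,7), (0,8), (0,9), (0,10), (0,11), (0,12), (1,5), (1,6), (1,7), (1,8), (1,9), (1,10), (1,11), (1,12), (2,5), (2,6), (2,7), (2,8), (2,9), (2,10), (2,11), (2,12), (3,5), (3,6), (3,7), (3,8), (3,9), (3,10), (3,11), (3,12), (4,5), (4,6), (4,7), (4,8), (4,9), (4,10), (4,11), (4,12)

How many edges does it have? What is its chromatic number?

K_{5,8} has 5 * 8 = 40 edges.
Bipartite graphs have chromatic number 2 (color each partition differently).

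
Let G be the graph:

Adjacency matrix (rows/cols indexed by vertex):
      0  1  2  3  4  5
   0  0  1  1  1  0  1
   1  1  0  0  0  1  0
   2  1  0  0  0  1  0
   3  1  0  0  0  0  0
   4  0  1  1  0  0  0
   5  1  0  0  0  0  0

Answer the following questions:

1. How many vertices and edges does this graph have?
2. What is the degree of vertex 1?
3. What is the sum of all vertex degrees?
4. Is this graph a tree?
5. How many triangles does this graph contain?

Count: 6 vertices, 6 edges.
Vertex 1 has neighbors [0, 4], degree = 2.
Handshaking lemma: 2 * 6 = 12.
A tree on 6 vertices has 5 edges. This graph has 6 edges (1 extra). Not a tree.
Number of triangles = 0.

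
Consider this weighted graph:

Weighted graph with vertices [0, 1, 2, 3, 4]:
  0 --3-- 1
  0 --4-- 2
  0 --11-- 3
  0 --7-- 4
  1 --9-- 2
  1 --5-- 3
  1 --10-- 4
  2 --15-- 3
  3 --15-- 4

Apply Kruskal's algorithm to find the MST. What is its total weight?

Applying Kruskal's algorithm (sort edges by weight, add if no cycle):
  Add (0,1) w=3
  Add (0,2) w=4
  Add (1,3) w=5
  Add (0,4) w=7
  Skip (1,2) w=9 (creates cycle)
  Skip (1,4) w=10 (creates cycle)
  Skip (0,3) w=11 (creates cycle)
  Skip (2,3) w=15 (creates cycle)
  Skip (3,4) w=15 (creates cycle)
MST weight = 19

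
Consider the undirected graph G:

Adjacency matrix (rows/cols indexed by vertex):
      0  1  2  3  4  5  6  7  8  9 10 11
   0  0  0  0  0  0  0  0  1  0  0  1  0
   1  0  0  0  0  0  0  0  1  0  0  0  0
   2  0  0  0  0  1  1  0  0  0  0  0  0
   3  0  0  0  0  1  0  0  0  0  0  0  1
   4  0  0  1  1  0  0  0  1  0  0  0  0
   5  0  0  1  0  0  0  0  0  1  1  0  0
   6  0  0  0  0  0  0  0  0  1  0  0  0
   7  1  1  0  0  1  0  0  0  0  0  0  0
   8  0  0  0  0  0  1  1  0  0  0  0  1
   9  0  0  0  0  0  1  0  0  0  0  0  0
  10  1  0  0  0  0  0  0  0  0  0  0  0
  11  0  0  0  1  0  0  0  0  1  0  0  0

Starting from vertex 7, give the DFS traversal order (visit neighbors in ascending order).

DFS from vertex 7 (neighbors processed in ascending order):
Visit order: 7, 0, 10, 1, 4, 2, 5, 8, 6, 11, 3, 9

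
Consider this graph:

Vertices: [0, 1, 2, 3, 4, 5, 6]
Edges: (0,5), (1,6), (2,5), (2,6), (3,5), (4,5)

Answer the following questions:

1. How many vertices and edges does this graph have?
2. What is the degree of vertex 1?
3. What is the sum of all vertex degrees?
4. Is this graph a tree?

Count: 7 vertices, 6 edges.
Vertex 1 has neighbors [6], degree = 1.
Handshaking lemma: 2 * 6 = 12.
A graph is a tree iff it is connected and has exactly n-1 edges. This graph is connected (all 7 vertices in one component) and has 7-1 = 6 edges. It is a tree.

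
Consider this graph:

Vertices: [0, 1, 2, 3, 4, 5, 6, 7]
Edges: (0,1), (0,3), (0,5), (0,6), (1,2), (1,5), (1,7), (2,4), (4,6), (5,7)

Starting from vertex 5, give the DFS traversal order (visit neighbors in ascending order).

DFS from vertex 5 (neighbors processed in ascending order):
Visit order: 5, 0, 1, 2, 4, 6, 7, 3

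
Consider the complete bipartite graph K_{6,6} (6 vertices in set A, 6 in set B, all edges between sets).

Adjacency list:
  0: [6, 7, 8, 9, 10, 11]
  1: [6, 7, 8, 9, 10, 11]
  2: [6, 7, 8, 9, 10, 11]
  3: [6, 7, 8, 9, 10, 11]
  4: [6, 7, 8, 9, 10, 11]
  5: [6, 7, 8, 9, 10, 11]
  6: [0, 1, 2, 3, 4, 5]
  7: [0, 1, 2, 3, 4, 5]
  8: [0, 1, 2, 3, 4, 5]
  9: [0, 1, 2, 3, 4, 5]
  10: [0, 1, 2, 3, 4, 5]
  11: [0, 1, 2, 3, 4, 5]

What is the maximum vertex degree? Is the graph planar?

Set-A vertices have degree 6; set-B vertices have degree 6. Maximum degree = max(6,6) = 6.
K_{6,6} contains K_{3,3} as a subgraph (since both sides have >= 3 vertices); by Kuratowski's theorem it is not planar.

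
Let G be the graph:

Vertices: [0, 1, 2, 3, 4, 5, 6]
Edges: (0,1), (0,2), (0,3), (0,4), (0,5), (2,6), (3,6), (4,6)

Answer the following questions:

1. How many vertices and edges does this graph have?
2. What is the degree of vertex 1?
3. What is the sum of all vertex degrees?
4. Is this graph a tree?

Count: 7 vertices, 8 edges.
Vertex 1 has neighbors [0], degree = 1.
Handshaking lemma: 2 * 8 = 16.
A tree on 7 vertices has 6 edges. This graph has 8 edges (2 extra). Not a tree.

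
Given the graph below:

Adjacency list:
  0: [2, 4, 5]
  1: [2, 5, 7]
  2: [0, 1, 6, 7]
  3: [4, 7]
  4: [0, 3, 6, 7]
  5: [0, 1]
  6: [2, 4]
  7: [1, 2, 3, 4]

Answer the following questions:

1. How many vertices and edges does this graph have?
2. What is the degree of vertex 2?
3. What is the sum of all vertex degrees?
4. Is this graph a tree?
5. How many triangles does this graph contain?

Count: 8 vertices, 12 edges.
Vertex 2 has neighbors [0, 1, 6, 7], degree = 4.
Handshaking lemma: 2 * 12 = 24.
A tree on 8 vertices has 7 edges. This graph has 12 edges (5 extra). Not a tree.
Number of triangles = 2.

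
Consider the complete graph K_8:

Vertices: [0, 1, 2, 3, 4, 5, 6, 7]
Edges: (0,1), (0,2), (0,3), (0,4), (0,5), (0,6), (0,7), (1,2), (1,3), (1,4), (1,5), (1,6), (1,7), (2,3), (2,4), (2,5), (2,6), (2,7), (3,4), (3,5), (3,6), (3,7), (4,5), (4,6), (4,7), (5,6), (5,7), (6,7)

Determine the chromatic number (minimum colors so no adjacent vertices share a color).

In K_8, every vertex is adjacent to every other vertex.
Each vertex needs a unique color.
Chromatic number = 8.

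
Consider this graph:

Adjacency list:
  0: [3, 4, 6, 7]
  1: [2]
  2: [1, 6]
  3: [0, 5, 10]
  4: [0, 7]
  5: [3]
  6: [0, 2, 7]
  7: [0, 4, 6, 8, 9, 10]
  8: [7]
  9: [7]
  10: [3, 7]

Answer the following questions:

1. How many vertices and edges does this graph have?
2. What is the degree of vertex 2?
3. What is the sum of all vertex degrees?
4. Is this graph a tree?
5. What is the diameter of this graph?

Count: 11 vertices, 13 edges.
Vertex 2 has neighbors [1, 6], degree = 2.
Handshaking lemma: 2 * 13 = 26.
A tree on 11 vertices has 10 edges. This graph has 13 edges (3 extra). Not a tree.
Diameter (longest shortest path) = 5.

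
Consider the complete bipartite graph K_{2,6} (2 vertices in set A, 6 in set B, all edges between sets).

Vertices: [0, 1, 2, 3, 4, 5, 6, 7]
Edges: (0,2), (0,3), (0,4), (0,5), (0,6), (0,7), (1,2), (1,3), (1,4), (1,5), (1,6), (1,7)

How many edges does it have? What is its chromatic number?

K_{2,6} has 2 * 6 = 12 edges.
Bipartite graphs have chromatic number 2 (color each partition differently).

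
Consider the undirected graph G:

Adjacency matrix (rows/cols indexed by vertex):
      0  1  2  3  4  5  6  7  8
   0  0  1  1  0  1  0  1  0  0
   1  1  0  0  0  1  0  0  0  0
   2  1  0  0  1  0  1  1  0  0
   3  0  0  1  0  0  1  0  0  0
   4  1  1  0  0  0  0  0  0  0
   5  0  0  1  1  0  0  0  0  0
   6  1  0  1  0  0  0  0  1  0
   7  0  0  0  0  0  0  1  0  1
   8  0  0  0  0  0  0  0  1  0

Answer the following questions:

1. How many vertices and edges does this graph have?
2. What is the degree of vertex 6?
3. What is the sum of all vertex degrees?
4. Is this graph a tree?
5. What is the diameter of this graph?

Count: 9 vertices, 11 edges.
Vertex 6 has neighbors [0, 2, 7], degree = 3.
Handshaking lemma: 2 * 11 = 22.
A tree on 9 vertices has 8 edges. This graph has 11 edges (3 extra). Not a tree.
Diameter (longest shortest path) = 4.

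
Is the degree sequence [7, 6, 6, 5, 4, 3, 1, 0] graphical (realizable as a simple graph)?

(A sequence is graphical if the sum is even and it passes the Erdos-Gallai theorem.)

Sum of degrees = 32. Sum is even but fails Erdos-Gallai. The sequence is NOT graphical.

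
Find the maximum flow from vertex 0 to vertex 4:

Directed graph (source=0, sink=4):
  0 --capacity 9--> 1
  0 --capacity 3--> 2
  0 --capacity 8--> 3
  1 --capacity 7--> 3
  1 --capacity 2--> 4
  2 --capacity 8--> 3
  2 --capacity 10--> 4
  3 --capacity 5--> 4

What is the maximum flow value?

Computing max flow:
  Flow on (0->1): 2/9
  Flow on (0->2): 3/3
  Flow on (0->3): 5/8
  Flow on (1->4): 2/2
  Flow on (2->4): 3/10
  Flow on (3->4): 5/5
Maximum flow = 10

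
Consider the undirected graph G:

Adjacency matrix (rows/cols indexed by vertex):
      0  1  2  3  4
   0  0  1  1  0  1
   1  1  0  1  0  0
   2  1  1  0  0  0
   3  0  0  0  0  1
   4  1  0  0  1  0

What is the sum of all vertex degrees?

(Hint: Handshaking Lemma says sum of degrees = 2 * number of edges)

Count edges: 5 edges.
By Handshaking Lemma: sum of degrees = 2 * 5 = 10.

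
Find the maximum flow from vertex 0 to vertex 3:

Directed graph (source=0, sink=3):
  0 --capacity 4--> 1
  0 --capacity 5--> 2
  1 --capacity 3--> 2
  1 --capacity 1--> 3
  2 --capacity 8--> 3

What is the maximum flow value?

Computing max flow:
  Flow on (0->1): 4/4
  Flow on (0->2): 5/5
  Flow on (1->2): 3/3
  Flow on (1->3): 1/1
  Flow on (2->3): 8/8
Maximum flow = 9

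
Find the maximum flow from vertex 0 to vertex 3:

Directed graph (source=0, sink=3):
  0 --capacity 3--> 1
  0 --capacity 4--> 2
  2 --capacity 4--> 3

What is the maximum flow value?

Computing max flow:
  Flow on (0->2): 4/4
  Flow on (2->3): 4/4
Maximum flow = 4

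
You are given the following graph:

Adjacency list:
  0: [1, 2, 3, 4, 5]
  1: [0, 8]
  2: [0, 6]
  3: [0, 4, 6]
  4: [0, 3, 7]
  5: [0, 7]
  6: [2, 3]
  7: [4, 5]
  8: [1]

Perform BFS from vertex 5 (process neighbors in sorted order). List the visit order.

BFS from vertex 5 (neighbors processed in ascending order):
Visit order: 5, 0, 7, 1, 2, 3, 4, 8, 6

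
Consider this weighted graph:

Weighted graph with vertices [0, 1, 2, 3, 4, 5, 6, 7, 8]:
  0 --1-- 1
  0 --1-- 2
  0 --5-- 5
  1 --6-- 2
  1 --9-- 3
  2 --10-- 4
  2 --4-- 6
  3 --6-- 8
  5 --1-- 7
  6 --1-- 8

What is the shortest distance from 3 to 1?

Using Dijkstra's algorithm from vertex 3:
Shortest path: 3 -> 1
Total weight: 9 = 9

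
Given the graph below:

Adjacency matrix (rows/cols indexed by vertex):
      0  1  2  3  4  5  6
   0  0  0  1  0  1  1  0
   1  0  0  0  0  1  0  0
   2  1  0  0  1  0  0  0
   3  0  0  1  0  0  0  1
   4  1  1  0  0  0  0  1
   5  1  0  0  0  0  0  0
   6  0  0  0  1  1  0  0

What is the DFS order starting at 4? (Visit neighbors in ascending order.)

DFS from vertex 4 (neighbors processed in ascending order):
Visit order: 4, 0, 2, 3, 6, 5, 1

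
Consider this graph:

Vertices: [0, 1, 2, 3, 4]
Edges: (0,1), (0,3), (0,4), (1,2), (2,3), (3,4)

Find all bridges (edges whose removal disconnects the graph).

No bridges found. The graph is 2-edge-connected (no single edge removal disconnects it).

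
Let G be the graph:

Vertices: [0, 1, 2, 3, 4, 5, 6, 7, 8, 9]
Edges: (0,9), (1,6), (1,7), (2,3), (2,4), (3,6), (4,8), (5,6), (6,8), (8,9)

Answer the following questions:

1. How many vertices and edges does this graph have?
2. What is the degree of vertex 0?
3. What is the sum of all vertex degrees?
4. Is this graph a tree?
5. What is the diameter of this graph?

Count: 10 vertices, 10 edges.
Vertex 0 has neighbors [9], degree = 1.
Handshaking lemma: 2 * 10 = 20.
A tree on 10 vertices has 9 edges. This graph has 10 edges (1 extra). Not a tree.
Diameter (longest shortest path) = 5.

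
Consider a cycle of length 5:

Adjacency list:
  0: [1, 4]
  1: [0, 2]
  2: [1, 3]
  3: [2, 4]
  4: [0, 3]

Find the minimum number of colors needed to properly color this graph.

This is an odd cycle (C_5). Odd cycles are not bipartite (any 2-coloring forces two adjacent vertices to match), and 3 colors suffice.
Chromatic number = 3.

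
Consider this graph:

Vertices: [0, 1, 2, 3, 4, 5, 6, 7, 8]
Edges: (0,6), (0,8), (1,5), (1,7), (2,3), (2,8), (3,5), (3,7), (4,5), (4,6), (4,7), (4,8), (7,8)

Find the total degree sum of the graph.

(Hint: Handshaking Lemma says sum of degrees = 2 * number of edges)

Count edges: 13 edges.
By Handshaking Lemma: sum of degrees = 2 * 13 = 26.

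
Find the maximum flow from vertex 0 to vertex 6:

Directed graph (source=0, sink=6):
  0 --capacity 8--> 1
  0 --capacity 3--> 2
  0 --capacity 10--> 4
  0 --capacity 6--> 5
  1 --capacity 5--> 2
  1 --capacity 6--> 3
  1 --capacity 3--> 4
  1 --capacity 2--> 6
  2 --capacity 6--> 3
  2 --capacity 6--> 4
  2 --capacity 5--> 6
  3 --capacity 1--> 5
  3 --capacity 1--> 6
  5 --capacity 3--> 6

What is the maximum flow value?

Computing max flow:
  Flow on (0->1): 8/8
  Flow on (0->2): 1/3
  Flow on (0->5): 2/6
  Flow on (1->2): 5/5
  Flow on (1->3): 1/6
  Flow on (1->6): 2/2
  Flow on (2->3): 1/6
  Flow on (2->6): 5/5
  Flow on (3->5): 1/1
  Flow on (3->6): 1/1
  Flow on (5->6): 3/3
Maximum flow = 11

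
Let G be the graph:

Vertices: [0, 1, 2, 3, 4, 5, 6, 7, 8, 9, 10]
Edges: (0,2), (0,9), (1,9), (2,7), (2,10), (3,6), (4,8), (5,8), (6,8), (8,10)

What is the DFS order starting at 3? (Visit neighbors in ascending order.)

DFS from vertex 3 (neighbors processed in ascending order):
Visit order: 3, 6, 8, 4, 5, 10, 2, 0, 9, 1, 7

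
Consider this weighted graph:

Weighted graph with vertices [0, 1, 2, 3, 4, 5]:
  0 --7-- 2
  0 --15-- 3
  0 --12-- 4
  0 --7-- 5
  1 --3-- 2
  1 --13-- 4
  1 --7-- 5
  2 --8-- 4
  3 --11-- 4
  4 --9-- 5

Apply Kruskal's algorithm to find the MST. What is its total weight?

Applying Kruskal's algorithm (sort edges by weight, add if no cycle):
  Add (1,2) w=3
  Add (0,5) w=7
  Add (0,2) w=7
  Skip (1,5) w=7 (creates cycle)
  Add (2,4) w=8
  Skip (4,5) w=9 (creates cycle)
  Add (3,4) w=11
  Skip (0,4) w=12 (creates cycle)
  Skip (1,4) w=13 (creates cycle)
  Skip (0,3) w=15 (creates cycle)
MST weight = 36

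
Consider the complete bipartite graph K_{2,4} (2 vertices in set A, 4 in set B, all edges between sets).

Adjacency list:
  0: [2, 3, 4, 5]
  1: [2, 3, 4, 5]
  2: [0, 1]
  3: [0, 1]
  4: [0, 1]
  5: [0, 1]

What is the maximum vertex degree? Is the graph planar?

Set-A vertices have degree 4; set-B vertices have degree 2. Maximum degree = max(2,4) = 4.
min(2,4) <= 2, so K_{2,4} avoids a K_{3,3} subdivision and is planar.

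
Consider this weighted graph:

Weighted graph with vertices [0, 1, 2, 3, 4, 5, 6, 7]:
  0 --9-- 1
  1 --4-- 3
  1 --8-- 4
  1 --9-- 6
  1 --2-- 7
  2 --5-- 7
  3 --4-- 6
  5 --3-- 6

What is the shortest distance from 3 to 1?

Using Dijkstra's algorithm from vertex 3:
Shortest path: 3 -> 1
Total weight: 4 = 4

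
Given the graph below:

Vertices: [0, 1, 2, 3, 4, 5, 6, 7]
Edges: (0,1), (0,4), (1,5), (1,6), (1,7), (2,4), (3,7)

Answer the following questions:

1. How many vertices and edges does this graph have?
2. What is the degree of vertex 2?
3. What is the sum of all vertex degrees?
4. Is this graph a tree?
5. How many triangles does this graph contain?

Count: 8 vertices, 7 edges.
Vertex 2 has neighbors [4], degree = 1.
Handshaking lemma: 2 * 7 = 14.
A graph is a tree iff it is connected and has exactly n-1 edges. This graph is connected (all 8 vertices in one component) and has 8-1 = 7 edges. It is a tree.
Number of triangles = 0.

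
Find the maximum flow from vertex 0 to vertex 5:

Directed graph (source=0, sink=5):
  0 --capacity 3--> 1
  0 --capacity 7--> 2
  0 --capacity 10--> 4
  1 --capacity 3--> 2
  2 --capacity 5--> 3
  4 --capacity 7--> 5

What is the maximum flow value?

Computing max flow:
  Flow on (0->4): 7/10
  Flow on (4->5): 7/7
Maximum flow = 7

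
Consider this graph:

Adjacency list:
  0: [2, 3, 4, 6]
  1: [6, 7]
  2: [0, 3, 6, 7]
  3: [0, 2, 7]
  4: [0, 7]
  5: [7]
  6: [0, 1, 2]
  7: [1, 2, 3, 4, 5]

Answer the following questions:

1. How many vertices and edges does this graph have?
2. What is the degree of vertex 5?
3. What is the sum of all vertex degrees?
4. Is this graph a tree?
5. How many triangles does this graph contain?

Count: 8 vertices, 12 edges.
Vertex 5 has neighbors [7], degree = 1.
Handshaking lemma: 2 * 12 = 24.
A tree on 8 vertices has 7 edges. This graph has 12 edges (5 extra). Not a tree.
Number of triangles = 3.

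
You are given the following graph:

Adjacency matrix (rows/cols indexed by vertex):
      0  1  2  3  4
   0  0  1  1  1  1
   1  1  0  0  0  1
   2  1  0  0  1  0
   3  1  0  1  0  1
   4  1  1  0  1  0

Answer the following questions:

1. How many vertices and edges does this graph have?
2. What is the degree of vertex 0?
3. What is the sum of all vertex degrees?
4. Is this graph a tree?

Count: 5 vertices, 7 edges.
Vertex 0 has neighbors [1, 2, 3, 4], degree = 4.
Handshaking lemma: 2 * 7 = 14.
A tree on 5 vertices has 4 edges. This graph has 7 edges (3 extra). Not a tree.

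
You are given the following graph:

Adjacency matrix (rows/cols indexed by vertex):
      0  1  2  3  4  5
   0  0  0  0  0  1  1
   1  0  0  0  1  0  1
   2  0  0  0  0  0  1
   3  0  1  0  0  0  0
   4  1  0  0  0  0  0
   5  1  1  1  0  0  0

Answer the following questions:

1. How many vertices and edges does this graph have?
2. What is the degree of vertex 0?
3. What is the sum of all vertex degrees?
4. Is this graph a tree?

Count: 6 vertices, 5 edges.
Vertex 0 has neighbors [4, 5], degree = 2.
Handshaking lemma: 2 * 5 = 10.
A graph is a tree iff it is connected and has exactly n-1 edges. This graph is connected (all 6 vertices in one component) and has 6-1 = 5 edges. It is a tree.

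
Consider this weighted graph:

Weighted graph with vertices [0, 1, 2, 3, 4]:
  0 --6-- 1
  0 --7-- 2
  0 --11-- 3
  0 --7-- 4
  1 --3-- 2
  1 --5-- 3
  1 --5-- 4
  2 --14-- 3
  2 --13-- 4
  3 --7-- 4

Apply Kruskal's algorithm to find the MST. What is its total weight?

Applying Kruskal's algorithm (sort edges by weight, add if no cycle):
  Add (1,2) w=3
  Add (1,4) w=5
  Add (1,3) w=5
  Add (0,1) w=6
  Skip (0,2) w=7 (creates cycle)
  Skip (0,4) w=7 (creates cycle)
  Skip (3,4) w=7 (creates cycle)
  Skip (0,3) w=11 (creates cycle)
  Skip (2,4) w=13 (creates cycle)
  Skip (2,3) w=14 (creates cycle)
MST weight = 19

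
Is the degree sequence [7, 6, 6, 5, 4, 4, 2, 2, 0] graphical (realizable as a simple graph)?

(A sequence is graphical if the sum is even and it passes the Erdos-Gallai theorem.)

Sum of degrees = 36. Sum is even and passes Erdos-Gallai. The sequence IS graphical.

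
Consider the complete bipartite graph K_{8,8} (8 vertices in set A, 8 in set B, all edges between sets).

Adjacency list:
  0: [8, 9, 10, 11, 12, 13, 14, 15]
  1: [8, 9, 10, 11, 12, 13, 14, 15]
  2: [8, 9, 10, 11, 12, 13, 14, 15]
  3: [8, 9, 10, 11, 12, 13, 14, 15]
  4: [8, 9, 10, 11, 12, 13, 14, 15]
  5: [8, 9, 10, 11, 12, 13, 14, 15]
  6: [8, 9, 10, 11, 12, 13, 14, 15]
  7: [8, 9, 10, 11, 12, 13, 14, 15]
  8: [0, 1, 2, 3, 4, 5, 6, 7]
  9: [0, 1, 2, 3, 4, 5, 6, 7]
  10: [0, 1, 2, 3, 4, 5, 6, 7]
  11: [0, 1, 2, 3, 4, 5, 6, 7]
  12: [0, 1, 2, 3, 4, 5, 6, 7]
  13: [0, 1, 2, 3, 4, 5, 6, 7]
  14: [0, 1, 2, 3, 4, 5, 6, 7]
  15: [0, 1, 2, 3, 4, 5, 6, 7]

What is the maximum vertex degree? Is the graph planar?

Set-A vertices have degree 8; set-B vertices have degree 8. Maximum degree = max(8,8) = 8.
K_{8,8} contains K_{3,3} as a subgraph (since both sides have >= 3 vertices); by Kuratowski's theorem it is not planar.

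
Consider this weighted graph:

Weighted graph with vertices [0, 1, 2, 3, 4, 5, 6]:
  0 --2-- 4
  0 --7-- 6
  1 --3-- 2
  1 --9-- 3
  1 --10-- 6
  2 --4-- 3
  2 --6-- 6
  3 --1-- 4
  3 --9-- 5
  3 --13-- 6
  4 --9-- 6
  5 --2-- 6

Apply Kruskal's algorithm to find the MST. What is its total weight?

Applying Kruskal's algorithm (sort edges by weight, add if no cycle):
  Add (3,4) w=1
  Add (0,4) w=2
  Add (5,6) w=2
  Add (1,2) w=3
  Add (2,3) w=4
  Add (2,6) w=6
  Skip (0,6) w=7 (creates cycle)
  Skip (1,3) w=9 (creates cycle)
  Skip (3,5) w=9 (creates cycle)
  Skip (4,6) w=9 (creates cycle)
  Skip (1,6) w=10 (creates cycle)
  Skip (3,6) w=13 (creates cycle)
MST weight = 18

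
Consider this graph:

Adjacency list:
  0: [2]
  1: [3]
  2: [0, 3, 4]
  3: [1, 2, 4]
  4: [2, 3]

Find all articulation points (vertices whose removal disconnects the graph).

An articulation point is a vertex whose removal disconnects the graph.
Articulation points: [2, 3]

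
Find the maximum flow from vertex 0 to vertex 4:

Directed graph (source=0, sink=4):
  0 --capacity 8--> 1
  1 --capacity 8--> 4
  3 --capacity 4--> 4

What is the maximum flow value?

Computing max flow:
  Flow on (0->1): 8/8
  Flow on (1->4): 8/8
Maximum flow = 8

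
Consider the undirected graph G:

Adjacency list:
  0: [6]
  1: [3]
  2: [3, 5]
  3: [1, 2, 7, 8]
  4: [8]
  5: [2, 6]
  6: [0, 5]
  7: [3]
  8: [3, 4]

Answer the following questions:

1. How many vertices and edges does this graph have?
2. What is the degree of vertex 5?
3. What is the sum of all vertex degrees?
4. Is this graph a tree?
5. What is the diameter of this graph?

Count: 9 vertices, 8 edges.
Vertex 5 has neighbors [2, 6], degree = 2.
Handshaking lemma: 2 * 8 = 16.
A graph is a tree iff it is connected and has exactly n-1 edges. This graph is connected (all 9 vertices in one component) and has 9-1 = 8 edges. It is a tree.
Diameter (longest shortest path) = 6.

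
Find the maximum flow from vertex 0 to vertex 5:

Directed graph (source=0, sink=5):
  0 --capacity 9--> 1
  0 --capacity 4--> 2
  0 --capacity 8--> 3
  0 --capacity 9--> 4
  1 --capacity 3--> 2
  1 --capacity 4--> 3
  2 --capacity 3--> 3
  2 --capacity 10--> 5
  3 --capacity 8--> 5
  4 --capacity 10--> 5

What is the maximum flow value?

Computing max flow:
  Flow on (0->1): 7/9
  Flow on (0->2): 4/4
  Flow on (0->3): 4/8
  Flow on (0->4): 9/9
  Flow on (1->2): 3/3
  Flow on (1->3): 4/4
  Flow on (2->5): 7/10
  Flow on (3->5): 8/8
  Flow on (4->5): 9/10
Maximum flow = 24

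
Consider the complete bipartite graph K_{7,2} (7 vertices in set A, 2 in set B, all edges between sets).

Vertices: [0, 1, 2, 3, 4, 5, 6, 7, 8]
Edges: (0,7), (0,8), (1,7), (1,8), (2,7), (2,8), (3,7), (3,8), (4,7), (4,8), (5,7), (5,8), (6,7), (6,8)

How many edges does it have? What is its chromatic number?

K_{7,2} has 7 * 2 = 14 edges.
Bipartite graphs have chromatic number 2 (color each partition differently).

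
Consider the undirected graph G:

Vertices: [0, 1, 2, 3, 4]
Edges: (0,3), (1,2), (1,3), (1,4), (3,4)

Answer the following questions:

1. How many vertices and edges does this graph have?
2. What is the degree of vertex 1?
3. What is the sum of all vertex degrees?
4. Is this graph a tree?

Count: 5 vertices, 5 edges.
Vertex 1 has neighbors [2, 3, 4], degree = 3.
Handshaking lemma: 2 * 5 = 10.
A tree on 5 vertices has 4 edges. This graph has 5 edges (1 extra). Not a tree.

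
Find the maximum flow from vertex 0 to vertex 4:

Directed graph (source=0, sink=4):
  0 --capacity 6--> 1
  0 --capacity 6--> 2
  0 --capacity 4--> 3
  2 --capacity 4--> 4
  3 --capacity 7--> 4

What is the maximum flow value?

Computing max flow:
  Flow on (0->2): 4/6
  Flow on (0->3): 4/4
  Flow on (2->4): 4/4
  Flow on (3->4): 4/7
Maximum flow = 8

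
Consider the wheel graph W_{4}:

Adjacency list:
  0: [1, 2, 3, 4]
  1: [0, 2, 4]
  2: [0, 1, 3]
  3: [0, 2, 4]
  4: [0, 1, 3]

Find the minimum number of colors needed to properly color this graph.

W_{4} = C_{4} plus a hub adjacent to every cycle vertex.
The outer cycle needs 2 colors (even cycle); the hub is adjacent to all of them so needs a fresh color.
Chromatic number = 2 + 1 = 3.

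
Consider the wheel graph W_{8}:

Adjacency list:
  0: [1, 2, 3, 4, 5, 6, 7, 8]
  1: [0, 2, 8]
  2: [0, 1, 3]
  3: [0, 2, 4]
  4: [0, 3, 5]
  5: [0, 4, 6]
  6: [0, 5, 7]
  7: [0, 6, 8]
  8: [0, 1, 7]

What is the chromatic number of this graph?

W_{8} = C_{8} plus a hub adjacent to every cycle vertex.
The outer cycle needs 2 colors (even cycle); the hub is adjacent to all of them so needs a fresh color.
Chromatic number = 2 + 1 = 3.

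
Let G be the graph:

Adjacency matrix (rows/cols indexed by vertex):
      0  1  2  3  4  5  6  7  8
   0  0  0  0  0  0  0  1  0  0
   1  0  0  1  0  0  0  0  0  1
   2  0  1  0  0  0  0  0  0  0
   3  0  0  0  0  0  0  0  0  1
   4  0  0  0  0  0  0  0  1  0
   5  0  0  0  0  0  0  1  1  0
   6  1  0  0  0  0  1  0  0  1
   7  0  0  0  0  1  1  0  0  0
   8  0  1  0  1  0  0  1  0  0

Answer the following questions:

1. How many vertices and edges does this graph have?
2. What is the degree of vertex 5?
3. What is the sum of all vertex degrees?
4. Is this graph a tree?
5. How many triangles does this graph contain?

Count: 9 vertices, 8 edges.
Vertex 5 has neighbors [6, 7], degree = 2.
Handshaking lemma: 2 * 8 = 16.
A graph is a tree iff it is connected and has exactly n-1 edges. This graph is connected (all 9 vertices in one component) and has 9-1 = 8 edges. It is a tree.
Number of triangles = 0.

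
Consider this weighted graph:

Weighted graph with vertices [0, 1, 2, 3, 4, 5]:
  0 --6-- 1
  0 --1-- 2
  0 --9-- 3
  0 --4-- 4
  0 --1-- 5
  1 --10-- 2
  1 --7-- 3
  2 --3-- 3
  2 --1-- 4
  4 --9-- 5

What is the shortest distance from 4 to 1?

Using Dijkstra's algorithm from vertex 4:
Shortest path: 4 -> 2 -> 0 -> 1
Total weight: 1 + 1 + 6 = 8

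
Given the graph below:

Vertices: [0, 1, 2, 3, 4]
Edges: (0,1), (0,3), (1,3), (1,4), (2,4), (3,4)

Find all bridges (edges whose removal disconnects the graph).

A bridge is an edge whose removal increases the number of connected components.
Bridges found: (2,4)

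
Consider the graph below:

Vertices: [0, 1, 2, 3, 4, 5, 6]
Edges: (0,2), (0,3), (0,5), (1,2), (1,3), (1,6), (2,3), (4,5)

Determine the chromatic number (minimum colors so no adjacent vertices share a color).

The graph has a maximum clique of size 3 (lower bound on chromatic number).
A valid 3-coloring: {0: 0, 1: 0, 2: 1, 3: 2, 4: 0, 5: 1, 6: 1}.
Chromatic number = 3.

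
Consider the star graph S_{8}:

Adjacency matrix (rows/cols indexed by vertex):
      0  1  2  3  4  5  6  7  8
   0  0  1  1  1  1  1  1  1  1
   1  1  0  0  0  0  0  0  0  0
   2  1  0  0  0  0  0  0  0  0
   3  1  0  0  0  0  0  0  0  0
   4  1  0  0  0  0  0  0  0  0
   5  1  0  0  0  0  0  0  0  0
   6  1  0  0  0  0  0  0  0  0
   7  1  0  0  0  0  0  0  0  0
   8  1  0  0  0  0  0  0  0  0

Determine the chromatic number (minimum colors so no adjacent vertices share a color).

S_{8} has one hub adjacent to 8 leaves; leaves are pairwise non-adjacent.
Color the hub 0 and every leaf 1.
Chromatic number = 2.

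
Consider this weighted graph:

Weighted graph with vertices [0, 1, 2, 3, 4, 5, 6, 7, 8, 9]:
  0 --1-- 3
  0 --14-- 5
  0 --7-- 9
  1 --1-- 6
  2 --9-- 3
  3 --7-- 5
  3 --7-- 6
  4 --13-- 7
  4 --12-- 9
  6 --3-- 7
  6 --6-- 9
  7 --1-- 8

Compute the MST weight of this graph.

Applying Kruskal's algorithm (sort edges by weight, add if no cycle):
  Add (0,3) w=1
  Add (1,6) w=1
  Add (7,8) w=1
  Add (6,7) w=3
  Add (6,9) w=6
  Add (0,9) w=7
  Skip (3,6) w=7 (creates cycle)
  Add (3,5) w=7
  Add (2,3) w=9
  Add (4,9) w=12
  Skip (4,7) w=13 (creates cycle)
  Skip (0,5) w=14 (creates cycle)
MST weight = 47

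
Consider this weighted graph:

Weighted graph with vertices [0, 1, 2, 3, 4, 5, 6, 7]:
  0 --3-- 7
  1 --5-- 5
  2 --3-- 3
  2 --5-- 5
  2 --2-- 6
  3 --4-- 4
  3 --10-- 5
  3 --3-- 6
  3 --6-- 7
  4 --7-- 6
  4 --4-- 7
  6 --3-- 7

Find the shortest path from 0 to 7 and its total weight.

Using Dijkstra's algorithm from vertex 0:
Shortest path: 0 -> 7
Total weight: 3 = 3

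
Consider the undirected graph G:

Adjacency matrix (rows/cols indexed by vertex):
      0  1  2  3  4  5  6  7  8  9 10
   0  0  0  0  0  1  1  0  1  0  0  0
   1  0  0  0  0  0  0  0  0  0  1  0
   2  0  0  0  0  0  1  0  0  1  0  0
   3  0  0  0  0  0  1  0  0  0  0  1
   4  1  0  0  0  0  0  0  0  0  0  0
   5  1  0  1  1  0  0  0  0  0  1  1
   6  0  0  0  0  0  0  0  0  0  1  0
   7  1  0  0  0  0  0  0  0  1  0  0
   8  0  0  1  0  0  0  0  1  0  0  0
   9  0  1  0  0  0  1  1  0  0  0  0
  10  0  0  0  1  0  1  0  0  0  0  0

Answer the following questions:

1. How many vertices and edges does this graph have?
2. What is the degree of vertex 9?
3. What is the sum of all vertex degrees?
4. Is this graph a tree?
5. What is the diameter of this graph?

Count: 11 vertices, 12 edges.
Vertex 9 has neighbors [1, 5, 6], degree = 3.
Handshaking lemma: 2 * 12 = 24.
A tree on 11 vertices has 10 edges. This graph has 12 edges (2 extra). Not a tree.
Diameter (longest shortest path) = 4.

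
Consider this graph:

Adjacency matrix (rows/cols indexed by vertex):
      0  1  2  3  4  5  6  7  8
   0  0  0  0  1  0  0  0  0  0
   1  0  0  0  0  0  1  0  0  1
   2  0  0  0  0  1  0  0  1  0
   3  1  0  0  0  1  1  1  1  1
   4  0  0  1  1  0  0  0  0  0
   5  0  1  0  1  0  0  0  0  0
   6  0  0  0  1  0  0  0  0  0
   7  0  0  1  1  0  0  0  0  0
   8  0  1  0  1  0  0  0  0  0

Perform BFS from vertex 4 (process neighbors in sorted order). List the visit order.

BFS from vertex 4 (neighbors processed in ascending order):
Visit order: 4, 2, 3, 7, 0, 5, 6, 8, 1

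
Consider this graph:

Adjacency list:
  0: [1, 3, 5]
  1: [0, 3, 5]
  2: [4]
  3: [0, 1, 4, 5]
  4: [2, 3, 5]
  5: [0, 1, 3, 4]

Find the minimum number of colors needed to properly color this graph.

The graph has a maximum clique of size 4 (lower bound on chromatic number).
A valid 4-coloring: {0: 2, 1: 3, 2: 0, 3: 0, 4: 2, 5: 1}.
Chromatic number = 4.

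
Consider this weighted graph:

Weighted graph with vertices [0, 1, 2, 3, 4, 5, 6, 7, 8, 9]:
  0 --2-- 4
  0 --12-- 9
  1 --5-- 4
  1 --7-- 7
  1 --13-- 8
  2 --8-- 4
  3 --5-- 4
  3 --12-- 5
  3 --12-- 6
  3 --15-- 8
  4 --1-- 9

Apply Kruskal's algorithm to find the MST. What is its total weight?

Applying Kruskal's algorithm (sort edges by weight, add if no cycle):
  Add (4,9) w=1
  Add (0,4) w=2
  Add (1,4) w=5
  Add (3,4) w=5
  Add (1,7) w=7
  Add (2,4) w=8
  Skip (0,9) w=12 (creates cycle)
  Add (3,5) w=12
  Add (3,6) w=12
  Add (1,8) w=13
  Skip (3,8) w=15 (creates cycle)
MST weight = 65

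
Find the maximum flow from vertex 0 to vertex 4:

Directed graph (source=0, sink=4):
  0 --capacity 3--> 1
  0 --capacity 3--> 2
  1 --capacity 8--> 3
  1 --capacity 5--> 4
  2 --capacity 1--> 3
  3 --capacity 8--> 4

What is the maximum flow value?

Computing max flow:
  Flow on (0->1): 3/3
  Flow on (0->2): 1/3
  Flow on (1->4): 3/5
  Flow on (2->3): 1/1
  Flow on (3->4): 1/8
Maximum flow = 4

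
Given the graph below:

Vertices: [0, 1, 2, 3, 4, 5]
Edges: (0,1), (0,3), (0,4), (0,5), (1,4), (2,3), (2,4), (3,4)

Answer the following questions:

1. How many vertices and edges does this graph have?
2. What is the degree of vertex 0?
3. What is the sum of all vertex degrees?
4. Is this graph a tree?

Count: 6 vertices, 8 edges.
Vertex 0 has neighbors [1, 3, 4, 5], degree = 4.
Handshaking lemma: 2 * 8 = 16.
A tree on 6 vertices has 5 edges. This graph has 8 edges (3 extra). Not a tree.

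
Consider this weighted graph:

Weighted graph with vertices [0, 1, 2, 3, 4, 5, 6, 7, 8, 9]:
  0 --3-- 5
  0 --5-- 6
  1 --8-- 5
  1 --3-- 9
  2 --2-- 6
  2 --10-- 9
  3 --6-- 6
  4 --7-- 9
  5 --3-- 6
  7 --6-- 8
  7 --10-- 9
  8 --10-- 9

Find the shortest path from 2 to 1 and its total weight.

Using Dijkstra's algorithm from vertex 2:
Shortest path: 2 -> 9 -> 1
Total weight: 10 + 3 = 13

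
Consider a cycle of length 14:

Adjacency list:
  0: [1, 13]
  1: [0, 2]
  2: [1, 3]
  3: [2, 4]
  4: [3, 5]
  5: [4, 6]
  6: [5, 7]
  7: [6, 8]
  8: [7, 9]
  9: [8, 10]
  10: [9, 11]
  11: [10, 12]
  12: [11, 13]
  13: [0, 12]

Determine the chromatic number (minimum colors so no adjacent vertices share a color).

This is an even cycle (C_14). Even cycles are bipartite.
Chromatic number = 2.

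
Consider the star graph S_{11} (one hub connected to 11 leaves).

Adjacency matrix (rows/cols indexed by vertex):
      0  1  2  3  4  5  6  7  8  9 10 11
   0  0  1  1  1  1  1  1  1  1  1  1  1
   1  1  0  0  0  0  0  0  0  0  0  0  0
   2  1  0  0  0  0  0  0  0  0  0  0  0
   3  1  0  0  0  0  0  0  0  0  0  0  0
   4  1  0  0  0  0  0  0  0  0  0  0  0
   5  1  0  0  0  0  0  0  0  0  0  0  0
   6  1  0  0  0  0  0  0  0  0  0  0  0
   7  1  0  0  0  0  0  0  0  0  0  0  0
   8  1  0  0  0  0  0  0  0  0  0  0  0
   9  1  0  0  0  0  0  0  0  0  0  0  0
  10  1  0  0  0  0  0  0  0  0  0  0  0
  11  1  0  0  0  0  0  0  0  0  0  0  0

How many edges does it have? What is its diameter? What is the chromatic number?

Star graph S_{11}: the hub connects to all 11 leaves.
Edges = 11.
Diameter = 2 (any leaf to hub is 1, leaf to leaf through hub is 2).
Star graphs are bipartite (hub vs leaves), so chromatic number = 2.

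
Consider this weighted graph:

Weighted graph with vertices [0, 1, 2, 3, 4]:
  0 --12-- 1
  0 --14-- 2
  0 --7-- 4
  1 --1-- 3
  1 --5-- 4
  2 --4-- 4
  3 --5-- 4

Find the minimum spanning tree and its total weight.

Applying Kruskal's algorithm (sort edges by weight, add if no cycle):
  Add (1,3) w=1
  Add (2,4) w=4
  Add (1,4) w=5
  Skip (3,4) w=5 (creates cycle)
  Add (0,4) w=7
  Skip (0,1) w=12 (creates cycle)
  Skip (0,2) w=14 (creates cycle)
MST weight = 17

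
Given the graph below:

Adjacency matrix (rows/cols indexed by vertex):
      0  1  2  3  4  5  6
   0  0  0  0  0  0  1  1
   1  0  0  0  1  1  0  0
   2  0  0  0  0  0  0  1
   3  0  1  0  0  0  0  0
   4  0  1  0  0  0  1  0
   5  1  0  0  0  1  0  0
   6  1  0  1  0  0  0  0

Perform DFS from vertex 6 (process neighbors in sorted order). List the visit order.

DFS from vertex 6 (neighbors processed in ascending order):
Visit order: 6, 0, 5, 4, 1, 3, 2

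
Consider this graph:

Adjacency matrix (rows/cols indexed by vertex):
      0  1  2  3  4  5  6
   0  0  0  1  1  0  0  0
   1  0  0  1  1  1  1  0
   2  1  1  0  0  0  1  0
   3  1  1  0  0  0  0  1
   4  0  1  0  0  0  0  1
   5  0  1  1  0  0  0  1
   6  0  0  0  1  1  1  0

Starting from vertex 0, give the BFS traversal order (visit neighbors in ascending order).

BFS from vertex 0 (neighbors processed in ascending order):
Visit order: 0, 2, 3, 1, 5, 6, 4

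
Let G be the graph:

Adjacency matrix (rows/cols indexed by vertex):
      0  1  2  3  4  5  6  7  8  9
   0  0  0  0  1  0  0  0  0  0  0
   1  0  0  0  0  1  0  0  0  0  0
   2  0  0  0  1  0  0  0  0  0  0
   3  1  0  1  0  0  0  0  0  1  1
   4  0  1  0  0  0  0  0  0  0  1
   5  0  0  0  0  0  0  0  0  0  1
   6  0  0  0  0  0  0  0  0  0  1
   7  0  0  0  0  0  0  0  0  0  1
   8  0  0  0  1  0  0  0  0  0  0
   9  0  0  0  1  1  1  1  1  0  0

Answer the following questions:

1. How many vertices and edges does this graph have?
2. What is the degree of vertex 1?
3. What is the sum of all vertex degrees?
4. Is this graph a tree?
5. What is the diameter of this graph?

Count: 10 vertices, 9 edges.
Vertex 1 has neighbors [4], degree = 1.
Handshaking lemma: 2 * 9 = 18.
A graph is a tree iff it is connected and has exactly n-1 edges. This graph is connected (all 10 vertices in one component) and has 10-1 = 9 edges. It is a tree.
Diameter (longest shortest path) = 4.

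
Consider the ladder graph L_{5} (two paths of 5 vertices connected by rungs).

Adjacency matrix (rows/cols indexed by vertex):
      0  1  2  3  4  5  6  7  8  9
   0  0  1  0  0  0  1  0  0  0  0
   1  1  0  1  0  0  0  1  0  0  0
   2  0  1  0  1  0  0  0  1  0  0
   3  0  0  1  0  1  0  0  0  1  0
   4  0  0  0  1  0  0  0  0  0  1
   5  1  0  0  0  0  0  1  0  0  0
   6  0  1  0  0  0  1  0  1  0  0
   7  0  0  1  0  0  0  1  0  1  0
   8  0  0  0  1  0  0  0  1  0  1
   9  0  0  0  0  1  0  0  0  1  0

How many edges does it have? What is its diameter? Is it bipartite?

Ladder graph L_{5}: 5 rungs + 2 * (5-1) path edges = 5 + 8 = 13 edges.
Diameter = 5.
Ladder graphs are bipartite (alternating coloring along each path).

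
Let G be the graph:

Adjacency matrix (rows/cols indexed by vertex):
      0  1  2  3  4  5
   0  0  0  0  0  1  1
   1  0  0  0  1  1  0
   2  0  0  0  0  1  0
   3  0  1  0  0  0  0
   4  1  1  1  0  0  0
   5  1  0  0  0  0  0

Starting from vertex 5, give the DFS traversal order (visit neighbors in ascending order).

DFS from vertex 5 (neighbors processed in ascending order):
Visit order: 5, 0, 4, 1, 3, 2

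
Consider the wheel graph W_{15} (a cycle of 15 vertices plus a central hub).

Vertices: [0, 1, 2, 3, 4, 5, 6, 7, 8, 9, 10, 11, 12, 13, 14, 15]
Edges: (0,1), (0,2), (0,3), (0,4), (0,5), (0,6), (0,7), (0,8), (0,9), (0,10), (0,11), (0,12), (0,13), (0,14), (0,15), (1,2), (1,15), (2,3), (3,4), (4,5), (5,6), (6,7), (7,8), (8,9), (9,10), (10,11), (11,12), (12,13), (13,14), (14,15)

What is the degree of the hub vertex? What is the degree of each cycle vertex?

The hub connects to all 15 cycle vertices, so deg(hub) = 15.
Each cycle vertex connects to 2 neighbors on the cycle plus the hub, so deg(cycle vertex) = 3.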